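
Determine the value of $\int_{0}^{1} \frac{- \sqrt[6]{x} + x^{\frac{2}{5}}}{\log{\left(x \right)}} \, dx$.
$- \log{\left(5 \right)} + \log{\left(6 \right)}$

Introduce a parameter $a$ in the exponent: let $I(a) = \int_{0}^{1} \frac{x^{\frac{2}{5}} - x^{a}}{\log{\left(x \right)}} \, dx$.

Since $\dfrac{\partial}{\partial a}\,x^{a} = x^{a} \ln x$, the $\ln x$ in the denominator cancels and
$$\frac{dI}{da} = \int_{0}^{1} -1 x^{a} \, dx = -1 \left[\frac{x^{a+1}}{a+1}\right]_0^1 = - \frac{1}{a + 1}.$$

Integrating with respect to $a$ gives $I(a) = - \log{\left(\frac{5 a}{7} + \frac{5}{7} \right)} + C$.

At $a = \frac{2}{5}$ the integrand is identically $0$, so $I(\frac{2}{5}) = 0$. The closed form gives $0$, hence $C = 0$.

Setting $a = \frac{1}{6}$:
$$I = - \log{\left(5 \right)} + \log{\left(6 \right)}.$$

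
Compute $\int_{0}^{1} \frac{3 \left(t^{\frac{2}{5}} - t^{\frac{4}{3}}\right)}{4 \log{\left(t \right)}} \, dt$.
$- \frac{3 \log{\left(5 \right)}}{4} + \frac{3 \log{\left(3 \right)}}{4}$

Consider the one-parameter family: let $I(a) = \int_{0}^{1} \frac{3 \left(- t^{\frac{4}{3}} + t^{a}\right)}{4 \log{\left(t \right)}} \, dt$.

Since $\dfrac{\partial}{\partial a}\,t^{a} = t^{a} \ln t$, the $\ln t$ in the denominator cancels and
$$\frac{dI}{da} = \int_{0}^{1} \frac{3}{4} t^{a} \, dt = \frac{3}{4} \left[\frac{t^{a+1}}{a+1}\right]_0^1 = \frac{3}{4 \left(a + 1\right)}.$$

Integrating with respect to $a$ gives $I(a) = \log{\left(\frac{3^{\frac{3}{4}} \sqrt[4]{7} \left(a + 1\right)^{\frac{3}{4}}}{7} \right)} + C$.

At $a = \frac{4}{3}$ the integrand is identically $0$, so $I(\frac{4}{3}) = 0$. The closed form gives $0$, hence $C = 0$.

Setting $a = \frac{2}{5}$:
$$I = - \frac{3 \log{\left(5 \right)}}{4} + \frac{3 \log{\left(3 \right)}}{4}.$$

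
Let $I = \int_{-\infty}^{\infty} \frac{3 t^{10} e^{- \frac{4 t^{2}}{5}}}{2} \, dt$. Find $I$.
$\frac{8859375 \sqrt{5} \sqrt{\pi}}{131072}$

Begin with the known integral
$$J(a) = \int_{-\infty}^{\infty} \frac{3 e^{- a t^{2}}}{2} \, dt = \frac{3 \sqrt{\pi}}{2 \sqrt{a}}.$$

Differentiating under the integral sign brings down a factor of $(-t^2)$:
$$\frac{dJ}{da} = \int_{-\infty}^{\infty} - \frac{3 t^{2} e^{- a t^{2}}}{2} \, dt = - \frac{3 \sqrt{\pi}}{4 a^{\frac{3}{2}}}.$$

Repeating $5$ times in total — each differentiation brings down another $(-t^2)$ — gives
$$\frac{d^{5}J}{da^{5}} = \int_{-\infty}^{\infty} - \frac{3 t^{10} e^{- a t^{2}}}{2} \, dt = - \frac{2835 \sqrt{\pi}}{64 a^{\frac{11}{2}}},$$
and the integrand here is $(-1)^{5}$ times the target integrand, so $I = (-1)^{5}\,\frac{d^{5}J}{da^{5}} = \frac{2835 \sqrt{\pi}}{64 a^{\frac{11}{2}}}$.

Setting $a = \frac{4}{5}$:
$$I = \frac{8859375 \sqrt{5} \sqrt{\pi}}{131072}.$$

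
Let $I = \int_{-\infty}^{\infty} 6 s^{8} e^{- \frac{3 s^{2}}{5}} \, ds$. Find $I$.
$\frac{21875 \sqrt{15} \sqrt{\pi}}{216}$

Begin with the known integral
$$J(a) = \int_{-\infty}^{\infty} 6 e^{- a s^{2}} \, ds = \frac{6 \sqrt{\pi}}{\sqrt{a}}.$$

Differentiating under the integral sign brings down a factor of $(-s^2)$:
$$\frac{dJ}{da} = \int_{-\infty}^{\infty} - 6 s^{2} e^{- a s^{2}} \, ds = - \frac{3 \sqrt{\pi}}{a^{\frac{3}{2}}}.$$

Repeating $4$ times in total — each differentiation brings down another $(-s^2)$ — gives
$$\frac{d^{4}J}{da^{4}} = \int_{-\infty}^{\infty} 6 s^{8} e^{- a s^{2}} \, ds = \frac{315 \sqrt{\pi}}{8 a^{\frac{9}{2}}},$$
and the integrand here is exactly the target integrand, so $I = \frac{315 \sqrt{\pi}}{8 a^{\frac{9}{2}}}$.

Setting $a = \frac{3}{5}$:
$$I = \frac{21875 \sqrt{15} \sqrt{\pi}}{216}.$$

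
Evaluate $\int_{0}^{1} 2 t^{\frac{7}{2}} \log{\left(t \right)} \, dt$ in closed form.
$- \frac{8}{81}$

Consider the simpler parametrised integral
$$J(a) = \int_{0}^{1} 2 t^{a} \, dt = \frac{2}{a + 1}.$$

Differentiating under the integral sign brings down a factor of $\ln t$:
$$\frac{dJ}{da} = \int_{0}^{1} 2 t^{a} \log{\left(t \right)} \, dt = - \frac{2}{\left(a + 1\right)^{2}}.$$

The integral on the left is $I$, so $I = - \frac{2}{\left(a + 1\right)^{2}}$.

Setting $a = \frac{7}{2}$:
$$I = - \frac{8}{81}.$$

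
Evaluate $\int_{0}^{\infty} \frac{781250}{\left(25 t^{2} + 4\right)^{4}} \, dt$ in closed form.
$\frac{390625 \pi}{2048}$

Recall the elementary integral
$$J(a) = \int_{0}^{\infty} \frac{2}{a^{2} + t^{2}} \, dt = \frac{\pi}{a}.$$

Differentiating under the integral sign with respect to $a$,
$$\frac{dJ}{da} = \int_{0}^{\infty} - \frac{4 a}{\left(a^{2} + t^{2}\right)^{2}} \, dt = - \frac{\pi}{a^{2}},$$
so $\int_{0}^{\infty} \frac{2}{\left(a^{2} + t^{2}\right)^{2}} \, dt = \frac{\pi}{2 a^{3}}$.

Repeating — each differentiation of $1/(t^2+a^2)^j$ produces $-2ja/(t^2+a^2)^{j+1}$ — and dividing through by $-2ja$ at each step yields, after $3$ differentiations in total,
$$\int_{0}^{\infty} \frac{2}{\left(a^{2} + t^{2}\right)^{4}} \, dt = \frac{5 \pi}{16 a^{7}}.$$

Setting $a = \frac{2}{5}$:
$$I = \frac{390625 \pi}{2048}.$$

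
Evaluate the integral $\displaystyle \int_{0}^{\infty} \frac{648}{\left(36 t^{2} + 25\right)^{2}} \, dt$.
$\frac{27 \pi}{125}$

Start from the standard arctangent integral
$$J(a) = \int_{0}^{\infty} \frac{1}{2 \left(a^{2} + t^{2}\right)} \, dt = \frac{\pi}{4 a}.$$

Differentiating under the integral sign with respect to $a$,
$$\frac{dJ}{da} = \int_{0}^{\infty} - \frac{a}{\left(a^{2} + t^{2}\right)^{2}} \, dt = - \frac{\pi}{4 a^{2}},$$
so $\int_{0}^{\infty} \frac{1}{2 \left(a^{2} + t^{2}\right)^{2}} \, dt = \frac{\pi}{8 a^{3}}$.

Setting $a = \frac{5}{6}$:
$$I = \frac{27 \pi}{125}.$$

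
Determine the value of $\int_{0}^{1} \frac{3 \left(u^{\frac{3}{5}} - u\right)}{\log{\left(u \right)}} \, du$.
$\log{\left(\frac{64}{125} \right)}$

Introduce a parameter $a$ in the exponent: let $I(a) = \int_{0}^{1} \frac{3 \left(- u + u^{a}\right)}{\log{\left(u \right)}} \, du$.

Since $\dfrac{\partial}{\partial a}\,u^{a} = u^{a} \ln u$, the $\ln u$ in the denominator cancels and
$$\frac{dI}{da} = \int_{0}^{1} 3 u^{a} \, du = 3 \left[\frac{u^{a+1}}{a+1}\right]_0^1 = \frac{3}{a + 1}.$$

Integrating with respect to $a$ gives $I(a) = \log{\left(\frac{\left(a + 1\right)^{3}}{8} \right)} + C$.

At $a = 1$ the integrand is identically $0$, so $I(1) = 0$. The closed form gives $0$, hence $C = 0$.

Setting $a = \frac{3}{5}$:
$$I = \log{\left(\frac{64}{125} \right)}.$$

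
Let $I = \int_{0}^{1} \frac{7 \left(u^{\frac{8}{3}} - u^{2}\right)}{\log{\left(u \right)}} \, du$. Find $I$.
$- \log{\left(\frac{4782969}{19487171} \right)}$

Consider the one-parameter family: let $I(a) = \int_{0}^{1} \frac{7 \left(u^{\frac{8}{3}} - u^{a}\right)}{\log{\left(u \right)}} \, du$.

Since $\dfrac{\partial}{\partial a}\,u^{a} = u^{a} \ln u$, the $\ln u$ in the denominator cancels and
$$\frac{dI}{da} = \int_{0}^{1} -7 u^{a} \, du = -7 \left[\frac{u^{a+1}}{a+1}\right]_0^1 = - \frac{7}{a + 1}.$$

Integrating with respect to $a$ gives $I(a) = - \log{\left(\frac{2187 \left(a + 1\right)^{7}}{19487171} \right)} + C$.

At $a = \frac{8}{3}$ the integrand is identically $0$, so $I(\frac{8}{3}) = 0$. The closed form gives $0$, hence $C = 0$.

Setting $a = 2$:
$$I = - \log{\left(\frac{4782969}{19487171} \right)}.$$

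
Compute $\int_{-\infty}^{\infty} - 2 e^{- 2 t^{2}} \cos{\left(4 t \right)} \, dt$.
$- \frac{\sqrt{2} \sqrt{\pi}}{e^{2}}$

Treat the cosine frequency as a parameter and define $I(b) = \int_{-\infty}^{\infty} - 2 e^{- 2 t^{2}} \cos{\left(b t \right)} \, dt$.

Differentiating under the integral sign,
$$I'(b) = \int_{-\infty}^{\infty} 2 t e^{- 2 t^{2}} \sin{\left(b t \right)} \, dt.$$

Integrate $\int_{-\infty}^{\infty} t \sin(b t)\, e^{- 2 t^{2}}\, dt$ by parts with $u = \sin(b t)$ and $dv = t\, e^{- 2 t^{2}}\, dt$, giving $v = - \frac{e^{- 2 t^{2}}}{4}$. The boundary term vanishes and
$$\int_{-\infty}^{\infty} t \sin(b t)\, e^{- 2 t^{2}}\, dt = \frac{b}{4} \int_{-\infty}^{\infty} \cos(b t)\, e^{- 2 t^{2}}\, dt,$$
so $I'(b) = - \frac{b}{4}\, I(b)$.

This is a separable first-order ODE; solving with the initial condition $I(0) = \int_{-\infty}^{\infty} - 2 e^{- 2 t^{2}}\,dt = - \sqrt{2} \sqrt{\pi}$ gives
$$I(b) = - \sqrt{2} \sqrt{\pi} e^{- \frac{b^{2}}{8}}.$$

Setting $b = 4$:
$$I = - \frac{\sqrt{2} \sqrt{\pi}}{e^{2}}.$$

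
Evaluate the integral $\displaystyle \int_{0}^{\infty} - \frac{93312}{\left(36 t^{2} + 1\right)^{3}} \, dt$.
$- 2916 \pi$

Begin with the known result
$$J(a) = \int_{0}^{\infty} - \frac{2}{a^{2} + t^{2}} \, dt = - \frac{\pi}{a}.$$

Differentiating under the integral sign with respect to $a$,
$$\frac{dJ}{da} = \int_{0}^{\infty} \frac{4 a}{\left(a^{2} + t^{2}\right)^{2}} \, dt = \frac{\pi}{a^{2}},$$
so $\int_{0}^{\infty} - \frac{2}{\left(a^{2} + t^{2}\right)^{2}} \, dt = - \frac{\pi}{2 a^{3}}$.

Repeating — each differentiation of $1/(t^2+a^2)^j$ produces $-2ja/(t^2+a^2)^{j+1}$ — and dividing through by $-2ja$ at each step yields, after $2$ differentiations in total,
$$\int_{0}^{\infty} - \frac{2}{\left(a^{2} + t^{2}\right)^{3}} \, dt = - \frac{3 \pi}{8 a^{5}}.$$

Setting $a = \frac{1}{6}$:
$$I = - 2916 \pi.$$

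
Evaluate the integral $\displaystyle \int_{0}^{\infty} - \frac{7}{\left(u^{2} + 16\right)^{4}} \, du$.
$- \frac{35 \pi}{524288}$

Begin with the known result
$$J(a) = \int_{0}^{\infty} - \frac{7}{a^{2} + u^{2}} \, du = - \frac{7 \pi}{2 a}.$$

Differentiating under the integral sign with respect to $a$,
$$\frac{dJ}{da} = \int_{0}^{\infty} \frac{14 a}{\left(a^{2} + u^{2}\right)^{2}} \, du = \frac{7 \pi}{2 a^{2}},$$
so $\int_{0}^{\infty} - \frac{7}{\left(a^{2} + u^{2}\right)^{2}} \, du = - \frac{7 \pi}{4 a^{3}}$.

Repeating — each differentiation of $1/(u^2+a^2)^j$ produces $-2ja/(u^2+a^2)^{j+1}$ — and dividing through by $-2ja$ at each step yields, after $3$ differentiations in total,
$$\int_{0}^{\infty} - \frac{7}{\left(a^{2} + u^{2}\right)^{4}} \, du = - \frac{35 \pi}{32 a^{7}}.$$

Setting $a = 4$:
$$I = - \frac{35 \pi}{524288}.$$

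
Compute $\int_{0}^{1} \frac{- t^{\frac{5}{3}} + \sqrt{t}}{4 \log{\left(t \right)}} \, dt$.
$- \log{\left(2 \right)} + \frac{\log{\left(3 \right)}}{2}$

Replace the exponent $\frac{1}{2}$ by a parameter $a$: let $I(a) = \int_{0}^{1} \frac{- t^{\frac{5}{3}} + t^{a}}{4 \log{\left(t \right)}} \, dt$.

Since $\dfrac{\partial}{\partial a}\,t^{a} = t^{a} \ln t$, the $\ln t$ in the denominator cancels and
$$\frac{dI}{da} = \int_{0}^{1} \frac{1}{4} t^{a} \, dt = \frac{1}{4} \left[\frac{t^{a+1}}{a+1}\right]_0^1 = \frac{1}{4 \left(a + 1\right)}.$$

Integrating with respect to $a$ gives $I(a) = \log{\left(\frac{\sqrt[4]{6} \sqrt[4]{a + 1}}{2} \right)} + C$.

At $a = \frac{5}{3}$ the integrand is identically $0$, so $I(\frac{5}{3}) = 0$. The closed form gives $0$, hence $C = 0$.

Setting $a = \frac{1}{2}$:
$$I = - \log{\left(2 \right)} + \frac{\log{\left(3 \right)}}{2}.$$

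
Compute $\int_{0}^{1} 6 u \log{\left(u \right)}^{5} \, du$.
$- \frac{45}{4}$

Consider the simpler parametrised integral
$$J(a) = \int_{0}^{1} 6 u^{a} \, du = \frac{6}{a + 1}.$$

Differentiating under the integral sign brings down a factor of $\ln u$:
$$\frac{dJ}{da} = \int_{0}^{1} 6 u^{a} \log{\left(u \right)} \, du = - \frac{6}{\left(a + 1\right)^{2}}.$$

Repeating $5$ times in total — each differentiation brings down another $\ln u$ — gives
$$\frac{d^{5}J}{da^{5}} = \int_{0}^{1} 6 u^{a} \log{\left(u \right)}^{5} \, du = - \frac{720}{\left(a + 1\right)^{6}},$$
and the integrand here is exactly the target integrand, so $I = - \frac{720}{\left(a + 1\right)^{6}}$.

Setting $a = 1$:
$$I = - \frac{45}{4}.$$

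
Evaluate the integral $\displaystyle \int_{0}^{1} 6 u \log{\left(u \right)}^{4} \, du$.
$\frac{9}{2}$

Begin with the known integral
$$J(a) = \int_{0}^{1} 6 u^{a} \, du = \frac{6}{a + 1}.$$

Differentiating under the integral sign brings down a factor of $\ln u$:
$$\frac{dJ}{da} = \int_{0}^{1} 6 u^{a} \log{\left(u \right)} \, du = - \frac{6}{\left(a + 1\right)^{2}}.$$

Repeating $4$ times in total — each differentiation brings down another $\ln u$ — gives
$$\frac{d^{4}J}{da^{4}} = \int_{0}^{1} 6 u^{a} \log{\left(u \right)}^{4} \, du = \frac{144}{\left(a + 1\right)^{5}},$$
and the integrand here is exactly the target integrand, so $I = \frac{144}{\left(a + 1\right)^{5}}$.

Setting $a = 1$:
$$I = \frac{9}{2}.$$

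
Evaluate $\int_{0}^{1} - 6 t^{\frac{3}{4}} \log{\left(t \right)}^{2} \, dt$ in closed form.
$- \frac{768}{343}$

Begin with the known integral
$$J(a) = \int_{0}^{1} - 6 t^{a} \, dt = - \frac{6}{a + 1}.$$

Differentiating under the integral sign brings down a factor of $\ln t$:
$$\frac{dJ}{da} = \int_{0}^{1} - 6 t^{a} \log{\left(t \right)} \, dt = \frac{6}{\left(a + 1\right)^{2}}.$$

Repeating twice in total — each differentiation brings down another $\ln t$ — gives
$$\frac{d^{2}J}{da^{2}} = \int_{0}^{1} - 6 t^{a} \log{\left(t \right)}^{2} \, dt = - \frac{12}{\left(a + 1\right)^{3}},$$
and the integrand here is exactly the target integrand, so $I = - \frac{12}{\left(a + 1\right)^{3}}$.

Setting $a = \frac{3}{4}$:
$$I = - \frac{768}{343}.$$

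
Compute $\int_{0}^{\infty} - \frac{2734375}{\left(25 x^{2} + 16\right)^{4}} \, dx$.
$- \frac{2734375 \pi}{524288}$

Begin with the known result
$$J(a) = \int_{0}^{\infty} - \frac{7}{a^{2} + x^{2}} \, dx = - \frac{7 \pi}{2 a}.$$

Differentiating under the integral sign with respect to $a$,
$$\frac{dJ}{da} = \int_{0}^{\infty} \frac{14 a}{\left(a^{2} + x^{2}\right)^{2}} \, dx = \frac{7 \pi}{2 a^{2}},$$
so $\int_{0}^{\infty} - \frac{7}{\left(a^{2} + x^{2}\right)^{2}} \, dx = - \frac{7 \pi}{4 a^{3}}$.

Repeating — each differentiation of $1/(x^2+a^2)^j$ produces $-2ja/(x^2+a^2)^{j+1}$ — and dividing through by $-2ja$ at each step yields, after $3$ differentiations in total,
$$\int_{0}^{\infty} - \frac{7}{\left(a^{2} + x^{2}\right)^{4}} \, dx = - \frac{35 \pi}{32 a^{7}}.$$

Setting $a = \frac{4}{5}$:
$$I = - \frac{2734375 \pi}{524288}.$$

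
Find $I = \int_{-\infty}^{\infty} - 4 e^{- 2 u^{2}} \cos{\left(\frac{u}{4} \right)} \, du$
$- \frac{2 \sqrt{2} \sqrt{\pi}}{e^{\frac{1}{128}}}$

Let $b$ denote the cosine frequency and define $I(b) = \int_{-\infty}^{\infty} - 4 e^{- 2 u^{2}} \cos{\left(b u \right)} \, du$.

Differentiating under the integral sign,
$$I'(b) = \int_{-\infty}^{\infty} 4 u e^{- 2 u^{2}} \sin{\left(b u \right)} \, du.$$

Integrate $\int_{-\infty}^{\infty} u \sin(b u)\, e^{- 2 u^{2}}\, du$ by parts with $w = \sin(b u)$ and $dv = u\, e^{- 2 u^{2}}\, du$, giving $v = - \frac{e^{- 2 u^{2}}}{4}$. The boundary term vanishes and
$$\int_{-\infty}^{\infty} u \sin(b u)\, e^{- 2 u^{2}}\, du = \frac{b}{4} \int_{-\infty}^{\infty} \cos(b u)\, e^{- 2 u^{2}}\, du,$$
so $I'(b) = - \frac{b}{4}\, I(b)$.

This is a separable first-order ODE; solving with the initial condition $I(0) = \int_{-\infty}^{\infty} - 4 e^{- 2 u^{2}}\,du = - 2 \sqrt{2} \sqrt{\pi}$ gives
$$I(b) = - 2 \sqrt{2} \sqrt{\pi} e^{- \frac{b^{2}}{8}}.$$

Setting $b = \frac{1}{4}$:
$$I = - \frac{2 \sqrt{2} \sqrt{\pi}}{e^{\frac{1}{128}}}.$$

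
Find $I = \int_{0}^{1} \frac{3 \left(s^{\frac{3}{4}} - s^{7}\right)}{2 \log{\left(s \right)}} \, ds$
$\log{\left(\frac{7 \sqrt{14}}{256} \right)}$

Consider the one-parameter family: let $I(a) = \int_{0}^{1} \frac{3 \left(- s^{7} + s^{a}\right)}{2 \log{\left(s \right)}} \, ds$.

Since $\dfrac{\partial}{\partial a}\,s^{a} = s^{a} \ln s$, the $\ln s$ in the denominator cancels and
$$\frac{dI}{da} = \int_{0}^{1} \frac{3}{2} s^{a} \, ds = \frac{3}{2} \left[\frac{s^{a+1}}{a+1}\right]_0^1 = \frac{3}{2 \left(a + 1\right)}.$$

Integrating with respect to $a$ gives $I(a) = \frac{3 \log{\left(a + 1 \right)}}{2} - \frac{9 \log{\left(2 \right)}}{2} + C$.

At $a = 7$ the integrand is identically $0$, so $I(7) = 0$. The closed form gives $0$, hence $C = 0$.

Setting $a = \frac{3}{4}$:
$$I = \log{\left(\frac{7 \sqrt{14}}{256} \right)}.$$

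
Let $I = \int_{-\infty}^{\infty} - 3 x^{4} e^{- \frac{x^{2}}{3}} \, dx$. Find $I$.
$- \frac{81 \sqrt{3} \sqrt{\pi}}{4}$

Start from the elementary integral
$$J(a) = \int_{-\infty}^{\infty} - 3 e^{- a x^{2}} \, dx = - \frac{3 \sqrt{\pi}}{\sqrt{a}}.$$

Differentiating under the integral sign brings down a factor of $(-x^2)$:
$$\frac{dJ}{da} = \int_{-\infty}^{\infty} 3 x^{2} e^{- a x^{2}} \, dx = \frac{3 \sqrt{\pi}}{2 a^{\frac{3}{2}}}.$$

Repeating twice in total — each differentiation brings down another $(-x^2)$ — gives
$$\frac{d^{2}J}{da^{2}} = \int_{-\infty}^{\infty} - 3 x^{4} e^{- a x^{2}} \, dx = - \frac{9 \sqrt{\pi}}{4 a^{\frac{5}{2}}},$$
and the integrand here is exactly the target integrand, so $I = - \frac{9 \sqrt{\pi}}{4 a^{\frac{5}{2}}}$.

Setting $a = \frac{1}{3}$:
$$I = - \frac{81 \sqrt{3} \sqrt{\pi}}{4}.$$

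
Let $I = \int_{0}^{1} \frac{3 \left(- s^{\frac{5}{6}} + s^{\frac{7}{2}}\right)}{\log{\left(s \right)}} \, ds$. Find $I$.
$\log{\left(\frac{19683}{1331} \right)}$

Introduce a parameter $a$ in the exponent: let $I(a) = \int_{0}^{1} \frac{3 \left(- s^{\frac{5}{6}} + s^{a}\right)}{\log{\left(s \right)}} \, ds$.

Since $\dfrac{\partial}{\partial a}\,s^{a} = s^{a} \ln s$, the $\ln s$ in the denominator cancels and
$$\frac{dI}{da} = \int_{0}^{1} 3 s^{a} \, ds = 3 \left[\frac{s^{a+1}}{a+1}\right]_0^1 = \frac{3}{a + 1}.$$

Integrating with respect to $a$ gives $I(a) = \log{\left(\frac{216 \left(a + 1\right)^{3}}{1331} \right)} + C$.

At $a = \frac{5}{6}$ the integrand is identically $0$, so $I(\frac{5}{6}) = 0$. The closed form gives $0$, hence $C = 0$.

Setting $a = \frac{7}{2}$:
$$I = \log{\left(\frac{19683}{1331} \right)}.$$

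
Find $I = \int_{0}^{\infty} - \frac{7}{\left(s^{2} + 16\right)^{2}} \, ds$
$- \frac{7 \pi}{256}$

Begin with the known result
$$J(a) = \int_{0}^{\infty} - \frac{7}{a^{2} + s^{2}} \, ds = - \frac{7 \pi}{2 a}.$$

Differentiating under the integral sign with respect to $a$,
$$\frac{dJ}{da} = \int_{0}^{\infty} \frac{14 a}{\left(a^{2} + s^{2}\right)^{2}} \, ds = \frac{7 \pi}{2 a^{2}},$$
so $\int_{0}^{\infty} - \frac{7}{\left(a^{2} + s^{2}\right)^{2}} \, ds = - \frac{7 \pi}{4 a^{3}}$.

Setting $a = 4$:
$$I = - \frac{7 \pi}{256}.$$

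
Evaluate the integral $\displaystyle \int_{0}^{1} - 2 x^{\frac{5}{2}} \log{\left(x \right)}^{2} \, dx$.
$- \frac{32}{343}$

Consider the simpler parametrised integral
$$J(a) = \int_{0}^{1} - 2 x^{a} \, dx = - \frac{2}{a + 1}.$$

Differentiating under the integral sign brings down a factor of $\ln x$:
$$\frac{dJ}{da} = \int_{0}^{1} - 2 x^{a} \log{\left(x \right)} \, dx = \frac{2}{\left(a + 1\right)^{2}}.$$

Repeating twice in total — each differentiation brings down another $\ln x$ — gives
$$\frac{d^{2}J}{da^{2}} = \int_{0}^{1} - 2 x^{a} \log{\left(x \right)}^{2} \, dx = - \frac{4}{\left(a + 1\right)^{3}},$$
and the integrand here is exactly the target integrand, so $I = - \frac{4}{\left(a + 1\right)^{3}}$.

Setting $a = \frac{5}{2}$:
$$I = - \frac{32}{343}.$$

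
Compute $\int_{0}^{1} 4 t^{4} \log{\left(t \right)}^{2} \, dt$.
$\frac{8}{125}$

Consider the simpler parametrised integral
$$J(a) = \int_{0}^{1} 4 t^{a} \, dt = \frac{4}{a + 1}.$$

Differentiating under the integral sign brings down a factor of $\ln t$:
$$\frac{dJ}{da} = \int_{0}^{1} 4 t^{a} \log{\left(t \right)} \, dt = - \frac{4}{\left(a + 1\right)^{2}}.$$

Repeating twice in total — each differentiation brings down another $\ln t$ — gives
$$\frac{d^{2}J}{da^{2}} = \int_{0}^{1} 4 t^{a} \log{\left(t \right)}^{2} \, dt = \frac{8}{\left(a + 1\right)^{3}},$$
and the integrand here is exactly the target integrand, so $I = \frac{8}{\left(a + 1\right)^{3}}$.

Setting $a = 4$:
$$I = \frac{8}{125}.$$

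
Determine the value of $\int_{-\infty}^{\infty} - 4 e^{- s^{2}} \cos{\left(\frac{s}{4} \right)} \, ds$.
$- \frac{4 \sqrt{\pi}}{e^{\frac{1}{64}}}$

Treat the cosine frequency as a parameter and define $I(b) = \int_{-\infty}^{\infty} - 4 e^{- s^{2}} \cos{\left(b s \right)} \, ds$.

Differentiating under the integral sign,
$$I'(b) = \int_{-\infty}^{\infty} 4 s e^{- s^{2}} \sin{\left(b s \right)} \, ds.$$

Integrate $\int_{-\infty}^{\infty} s \sin(b s)\, e^{- s^{2}}\, ds$ by parts with $u = \sin(b s)$ and $dv = s\, e^{- s^{2}}\, ds$, giving $v = - \frac{e^{- s^{2}}}{2}$. The boundary term vanishes and
$$\int_{-\infty}^{\infty} s \sin(b s)\, e^{- s^{2}}\, ds = \frac{b}{2} \int_{-\infty}^{\infty} \cos(b s)\, e^{- s^{2}}\, ds,$$
so $I'(b) = - \frac{b}{2}\, I(b)$.

This is a separable first-order ODE; solving with the initial condition $I(0) = \int_{-\infty}^{\infty} - 4 e^{- s^{2}}\,ds = - 4 \sqrt{\pi}$ gives
$$I(b) = - 4 \sqrt{\pi} e^{- \frac{b^{2}}{4}}.$$

Setting $b = \frac{1}{4}$:
$$I = - \frac{4 \sqrt{\pi}}{e^{\frac{1}{64}}}.$$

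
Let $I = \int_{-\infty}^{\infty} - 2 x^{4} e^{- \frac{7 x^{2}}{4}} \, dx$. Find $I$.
$- \frac{48 \sqrt{7} \sqrt{\pi}}{343}$

Begin with the known integral
$$J(a) = \int_{-\infty}^{\infty} - 2 e^{- a x^{2}} \, dx = - \frac{2 \sqrt{\pi}}{\sqrt{a}}.$$

Differentiating under the integral sign brings down a factor of $(-x^2)$:
$$\frac{dJ}{da} = \int_{-\infty}^{\infty} 2 x^{2} e^{- a x^{2}} \, dx = \frac{\sqrt{\pi}}{a^{\frac{3}{2}}}.$$

Repeating twice in total — each differentiation brings down another $(-x^2)$ — gives
$$\frac{d^{2}J}{da^{2}} = \int_{-\infty}^{\infty} - 2 x^{4} e^{- a x^{2}} \, dx = - \frac{3 \sqrt{\pi}}{2 a^{\frac{5}{2}}},$$
and the integrand here is exactly the target integrand, so $I = - \frac{3 \sqrt{\pi}}{2 a^{\frac{5}{2}}}$.

Setting $a = \frac{7}{4}$:
$$I = - \frac{48 \sqrt{7} \sqrt{\pi}}{343}.$$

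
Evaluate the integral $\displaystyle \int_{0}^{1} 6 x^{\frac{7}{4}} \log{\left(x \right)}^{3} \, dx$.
$- \frac{9216}{14641}$

Start from the elementary integral
$$J(a) = \int_{0}^{1} 6 x^{a} \, dx = \frac{6}{a + 1}.$$

Differentiating under the integral sign brings down a factor of $\ln x$:
$$\frac{dJ}{da} = \int_{0}^{1} 6 x^{a} \log{\left(x \right)} \, dx = - \frac{6}{\left(a + 1\right)^{2}}.$$

Repeating $3$ times in total — each differentiation brings down another $\ln x$ — gives
$$\frac{d^{3}J}{da^{3}} = \int_{0}^{1} 6 x^{a} \log{\left(x \right)}^{3} \, dx = - \frac{36}{\left(a + 1\right)^{4}},$$
and the integrand here is exactly the target integrand, so $I = - \frac{36}{\left(a + 1\right)^{4}}$.

Setting $a = \frac{7}{4}$:
$$I = - \frac{9216}{14641}.$$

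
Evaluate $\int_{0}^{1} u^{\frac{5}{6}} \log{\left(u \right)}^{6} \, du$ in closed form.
$\frac{201553920}{19487171}$

Consider the simpler parametrised integral
$$J(a) = \int_{0}^{1} u^{a} \, du = \frac{1}{a + 1}.$$

Differentiating under the integral sign brings down a factor of $\ln u$:
$$\frac{dJ}{da} = \int_{0}^{1} u^{a} \log{\left(u \right)} \, du = - \frac{1}{\left(a + 1\right)^{2}}.$$

Repeating $6$ times in total — each differentiation brings down another $\ln u$ — gives
$$\frac{d^{6}J}{da^{6}} = \int_{0}^{1} u^{a} \log{\left(u \right)}^{6} \, du = \frac{720}{\left(a + 1\right)^{7}},$$
and the integrand here is exactly the target integrand, so $I = \frac{720}{\left(a + 1\right)^{7}}$.

Setting $a = \frac{5}{6}$:
$$I = \frac{201553920}{19487171}.$$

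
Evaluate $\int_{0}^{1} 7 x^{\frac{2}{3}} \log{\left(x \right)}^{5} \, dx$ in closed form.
$- \frac{122472}{3125}$

Start from the elementary integral
$$J(a) = \int_{0}^{1} 7 x^{a} \, dx = \frac{7}{a + 1}.$$

Differentiating under the integral sign brings down a factor of $\ln x$:
$$\frac{dJ}{da} = \int_{0}^{1} 7 x^{a} \log{\left(x \right)} \, dx = - \frac{7}{\left(a + 1\right)^{2}}.$$

Repeating $5$ times in total — each differentiation brings down another $\ln x$ — gives
$$\frac{d^{5}J}{da^{5}} = \int_{0}^{1} 7 x^{a} \log{\left(x \right)}^{5} \, dx = - \frac{840}{\left(a + 1\right)^{6}},$$
and the integrand here is exactly the target integrand, so $I = - \frac{840}{\left(a + 1\right)^{6}}$.

Setting $a = \frac{2}{3}$:
$$I = - \frac{122472}{3125}.$$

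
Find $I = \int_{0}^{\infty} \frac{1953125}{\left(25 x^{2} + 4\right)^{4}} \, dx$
$\frac{1953125 \pi}{4096}$

Start from the standard arctangent integral
$$J(a) = \int_{0}^{\infty} \frac{5}{a^{2} + x^{2}} \, dx = \frac{5 \pi}{2 a}.$$

Differentiating under the integral sign with respect to $a$,
$$\frac{dJ}{da} = \int_{0}^{\infty} - \frac{10 a}{\left(a^{2} + x^{2}\right)^{2}} \, dx = - \frac{5 \pi}{2 a^{2}},$$
so $\int_{0}^{\infty} \frac{5}{\left(a^{2} + x^{2}\right)^{2}} \, dx = \frac{5 \pi}{4 a^{3}}$.

Repeating — each differentiation of $1/(x^2+a^2)^j$ produces $-2ja/(x^2+a^2)^{j+1}$ — and dividing through by $-2ja$ at each step yields, after $3$ differentiations in total,
$$\int_{0}^{\infty} \frac{5}{\left(a^{2} + x^{2}\right)^{4}} \, dx = \frac{25 \pi}{32 a^{7}}.$$

Setting $a = \frac{2}{5}$:
$$I = \frac{1953125 \pi}{4096}.$$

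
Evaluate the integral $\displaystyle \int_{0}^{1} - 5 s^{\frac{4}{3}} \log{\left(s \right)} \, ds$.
$\frac{45}{49}$

Begin with the known integral
$$J(a) = \int_{0}^{1} - 5 s^{a} \, ds = - \frac{5}{a + 1}.$$

Differentiating under the integral sign brings down a factor of $\ln s$:
$$\frac{dJ}{da} = \int_{0}^{1} - 5 s^{a} \log{\left(s \right)} \, ds = \frac{5}{\left(a + 1\right)^{2}}.$$

The integral on the left is $I$, so $I = \frac{5}{\left(a + 1\right)^{2}}$.

Setting $a = \frac{4}{3}$:
$$I = \frac{45}{49}.$$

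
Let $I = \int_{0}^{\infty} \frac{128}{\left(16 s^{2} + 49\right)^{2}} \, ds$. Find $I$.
$\frac{8 \pi}{343}$

Start from the standard arctangent integral
$$J(a) = \int_{0}^{\infty} \frac{1}{2 \left(a^{2} + s^{2}\right)} \, ds = \frac{\pi}{4 a}.$$

Differentiating under the integral sign with respect to $a$,
$$\frac{dJ}{da} = \int_{0}^{\infty} - \frac{a}{\left(a^{2} + s^{2}\right)^{2}} \, ds = - \frac{\pi}{4 a^{2}},$$
so $\int_{0}^{\infty} \frac{1}{2 \left(a^{2} + s^{2}\right)^{2}} \, ds = \frac{\pi}{8 a^{3}}$.

Setting $a = \frac{7}{4}$:
$$I = \frac{8 \pi}{343}.$$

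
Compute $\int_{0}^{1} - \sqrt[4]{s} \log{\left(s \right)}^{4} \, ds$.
$- \frac{24576}{3125}$

Start from the elementary integral
$$J(a) = \int_{0}^{1} - s^{a} \, ds = - \frac{1}{a + 1}.$$

Differentiating under the integral sign brings down a factor of $\ln s$:
$$\frac{dJ}{da} = \int_{0}^{1} - s^{a} \log{\left(s \right)} \, ds = \frac{1}{\left(a + 1\right)^{2}}.$$

Repeating $4$ times in total — each differentiation brings down another $\ln s$ — gives
$$\frac{d^{4}J}{da^{4}} = \int_{0}^{1} - s^{a} \log{\left(s \right)}^{4} \, ds = - \frac{24}{\left(a + 1\right)^{5}},$$
and the integrand here is exactly the target integrand, so $I = - \frac{24}{\left(a + 1\right)^{5}}$.

Setting $a = \frac{1}{4}$:
$$I = - \frac{24576}{3125}.$$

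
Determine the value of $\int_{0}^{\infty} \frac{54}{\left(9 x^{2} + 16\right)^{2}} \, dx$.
$\frac{9 \pi}{128}$

Start from the standard arctangent integral
$$J(a) = \int_{0}^{\infty} \frac{2}{3 \left(a^{2} + x^{2}\right)} \, dx = \frac{\pi}{3 a}.$$

Differentiating under the integral sign with respect to $a$,
$$\frac{dJ}{da} = \int_{0}^{\infty} - \frac{4 a}{3 \left(a^{2} + x^{2}\right)^{2}} \, dx = - \frac{\pi}{3 a^{2}},$$
so $\int_{0}^{\infty} \frac{2}{3 \left(a^{2} + x^{2}\right)^{2}} \, dx = \frac{\pi}{6 a^{3}}$.

Setting $a = \frac{4}{3}$:
$$I = \frac{9 \pi}{128}.$$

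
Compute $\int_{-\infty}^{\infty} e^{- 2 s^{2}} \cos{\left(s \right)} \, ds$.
$\frac{\sqrt{2} \sqrt{\pi}}{2 e^{\frac{1}{8}}}$

Let $b$ denote the cosine frequency and define $I(b) = \int_{-\infty}^{\infty} e^{- 2 s^{2}} \cos{\left(b s \right)} \, ds$.

Differentiating under the integral sign,
$$I'(b) = \int_{-\infty}^{\infty} - s e^{- 2 s^{2}} \sin{\left(b s \right)} \, ds.$$

Integrate $\int_{-\infty}^{\infty} s \sin(b s)\, e^{- 2 s^{2}}\, ds$ by parts with $u = \sin(b s)$ and $dv = s\, e^{- 2 s^{2}}\, ds$, giving $v = - \frac{e^{- 2 s^{2}}}{4}$. The boundary term vanishes and
$$\int_{-\infty}^{\infty} s \sin(b s)\, e^{- 2 s^{2}}\, ds = \frac{b}{4} \int_{-\infty}^{\infty} \cos(b s)\, e^{- 2 s^{2}}\, ds,$$
so $I'(b) = - \frac{b}{4}\, I(b)$.

This is a separable first-order ODE; solving with the initial condition $I(0) = \int_{-\infty}^{\infty} e^{- 2 s^{2}}\,ds = \frac{\sqrt{2} \sqrt{\pi}}{2}$ gives
$$I(b) = \frac{\sqrt{2} \sqrt{\pi} e^{- \frac{b^{2}}{8}}}{2}.$$

Setting $b = 1$:
$$I = \frac{\sqrt{2} \sqrt{\pi}}{2 e^{\frac{1}{8}}}.$$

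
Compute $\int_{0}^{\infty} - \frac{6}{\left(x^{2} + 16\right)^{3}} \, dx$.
$- \frac{9 \pi}{8192}$

Start from the standard arctangent integral
$$J(a) = \int_{0}^{\infty} - \frac{6}{a^{2} + x^{2}} \, dx = - \frac{3 \pi}{a}.$$

Differentiating under the integral sign with respect to $a$,
$$\frac{dJ}{da} = \int_{0}^{\infty} \frac{12 a}{\left(a^{2} + x^{2}\right)^{2}} \, dx = \frac{3 \pi}{a^{2}},$$
so $\int_{0}^{\infty} - \frac{6}{\left(a^{2} + x^{2}\right)^{2}} \, dx = - \frac{3 \pi}{2 a^{3}}$.

Repeating — each differentiation of $1/(x^2+a^2)^j$ produces $-2ja/(x^2+a^2)^{j+1}$ — and dividing through by $-2ja$ at each step yields, after $2$ differentiations in total,
$$\int_{0}^{\infty} - \frac{6}{\left(a^{2} + x^{2}\right)^{3}} \, dx = - \frac{9 \pi}{8 a^{5}}.$$

Setting $a = 4$:
$$I = - \frac{9 \pi}{8192}.$$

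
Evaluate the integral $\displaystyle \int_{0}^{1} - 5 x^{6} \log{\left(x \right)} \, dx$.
$\frac{5}{49}$

Begin with the known integral
$$J(a) = \int_{0}^{1} - 5 x^{a} \, dx = - \frac{5}{a + 1}.$$

Differentiating under the integral sign brings down a factor of $\ln x$:
$$\frac{dJ}{da} = \int_{0}^{1} - 5 x^{a} \log{\left(x \right)} \, dx = \frac{5}{\left(a + 1\right)^{2}}.$$

The integral on the left is $I$, so $I = \frac{5}{\left(a + 1\right)^{2}}$.

Setting $a = 6$:
$$I = \frac{5}{49}.$$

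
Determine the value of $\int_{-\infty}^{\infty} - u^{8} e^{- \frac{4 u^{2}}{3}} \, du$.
$- \frac{8505 \sqrt{3} \sqrt{\pi}}{8192}$

Start from the elementary integral
$$J(a) = \int_{-\infty}^{\infty} - e^{- a u^{2}} \, du = - \frac{\sqrt{\pi}}{\sqrt{a}}.$$

Differentiating under the integral sign brings down a factor of $(-u^2)$:
$$\frac{dJ}{da} = \int_{-\infty}^{\infty} u^{2} e^{- a u^{2}} \, du = \frac{\sqrt{\pi}}{2 a^{\frac{3}{2}}}.$$

Repeating $4$ times in total — each differentiation brings down another $(-u^2)$ — gives
$$\frac{d^{4}J}{da^{4}} = \int_{-\infty}^{\infty} - u^{8} e^{- a u^{2}} \, du = - \frac{105 \sqrt{\pi}}{16 a^{\frac{9}{2}}},$$
and the integrand here is exactly the target integrand, so $I = - \frac{105 \sqrt{\pi}}{16 a^{\frac{9}{2}}}$.

Setting $a = \frac{4}{3}$:
$$I = - \frac{8505 \sqrt{3} \sqrt{\pi}}{8192}.$$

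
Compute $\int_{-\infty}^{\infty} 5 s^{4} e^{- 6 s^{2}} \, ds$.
$\frac{5 \sqrt{6} \sqrt{\pi}}{288}$

Start from the elementary integral
$$J(a) = \int_{-\infty}^{\infty} 5 e^{- a s^{2}} \, ds = \frac{5 \sqrt{\pi}}{\sqrt{a}}.$$

Differentiating under the integral sign brings down a factor of $(-s^2)$:
$$\frac{dJ}{da} = \int_{-\infty}^{\infty} - 5 s^{2} e^{- a s^{2}} \, ds = - \frac{5 \sqrt{\pi}}{2 a^{\frac{3}{2}}}.$$

Repeating twice in total — each differentiation brings down another $(-s^2)$ — gives
$$\frac{d^{2}J}{da^{2}} = \int_{-\infty}^{\infty} 5 s^{4} e^{- a s^{2}} \, ds = \frac{15 \sqrt{\pi}}{4 a^{\frac{5}{2}}},$$
and the integrand here is exactly the target integrand, so $I = \frac{15 \sqrt{\pi}}{4 a^{\frac{5}{2}}}$.

Setting $a = 6$:
$$I = \frac{5 \sqrt{6} \sqrt{\pi}}{288}.$$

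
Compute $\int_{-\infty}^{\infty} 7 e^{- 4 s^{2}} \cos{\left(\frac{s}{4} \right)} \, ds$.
$\frac{7 \sqrt{\pi}}{2 e^{\frac{1}{256}}}$

Let $b$ denote the cosine frequency and define $I(b) = \int_{-\infty}^{\infty} 7 e^{- 4 s^{2}} \cos{\left(b s \right)} \, ds$.

Differentiating under the integral sign,
$$I'(b) = \int_{-\infty}^{\infty} - 7 s e^{- 4 s^{2}} \sin{\left(b s \right)} \, ds.$$

Integrate $\int_{-\infty}^{\infty} s \sin(b s)\, e^{- 4 s^{2}}\, ds$ by parts with $u = \sin(b s)$ and $dv = s\, e^{- 4 s^{2}}\, ds$, giving $v = - \frac{e^{- 4 s^{2}}}{8}$. The boundary term vanishes and
$$\int_{-\infty}^{\infty} s \sin(b s)\, e^{- 4 s^{2}}\, ds = \frac{b}{8} \int_{-\infty}^{\infty} \cos(b s)\, e^{- 4 s^{2}}\, ds,$$
so $I'(b) = - \frac{b}{8}\, I(b)$.

This is a separable first-order ODE; solving with the initial condition $I(0) = \int_{-\infty}^{\infty} 7 e^{- 4 s^{2}}\,ds = \frac{7 \sqrt{\pi}}{2}$ gives
$$I(b) = \frac{7 \sqrt{\pi} e^{- \frac{b^{2}}{16}}}{2}.$$

Setting $b = \frac{1}{4}$:
$$I = \frac{7 \sqrt{\pi}}{2 e^{\frac{1}{256}}}.$$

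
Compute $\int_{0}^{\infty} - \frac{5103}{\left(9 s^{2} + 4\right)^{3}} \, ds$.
$- \frac{5103 \pi}{512}$

Recall the elementary integral
$$J(a) = \int_{0}^{\infty} - \frac{7}{a^{2} + s^{2}} \, ds = - \frac{7 \pi}{2 a}.$$

Differentiating under the integral sign with respect to $a$,
$$\frac{dJ}{da} = \int_{0}^{\infty} \frac{14 a}{\left(a^{2} + s^{2}\right)^{2}} \, ds = \frac{7 \pi}{2 a^{2}},$$
so $\int_{0}^{\infty} - \frac{7}{\left(a^{2} + s^{2}\right)^{2}} \, ds = - \frac{7 \pi}{4 a^{3}}$.

Repeating — each differentiation of $1/(s^2+a^2)^j$ produces $-2ja/(s^2+a^2)^{j+1}$ — and dividing through by $-2ja$ at each step yields, after $2$ differentiations in total,
$$\int_{0}^{\infty} - \frac{7}{\left(a^{2} + s^{2}\right)^{3}} \, ds = - \frac{21 \pi}{16 a^{5}}.$$

Setting $a = \frac{2}{3}$:
$$I = - \frac{5103 \pi}{512}.$$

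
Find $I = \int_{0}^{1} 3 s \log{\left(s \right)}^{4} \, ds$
$\frac{9}{4}$

Consider the simpler parametrised integral
$$J(a) = \int_{0}^{1} 3 s^{a} \, ds = \frac{3}{a + 1}.$$

Differentiating under the integral sign brings down a factor of $\ln s$:
$$\frac{dJ}{da} = \int_{0}^{1} 3 s^{a} \log{\left(s \right)} \, ds = - \frac{3}{\left(a + 1\right)^{2}}.$$

Repeating $4$ times in total — each differentiation brings down another $\ln s$ — gives
$$\frac{d^{4}J}{da^{4}} = \int_{0}^{1} 3 s^{a} \log{\left(s \right)}^{4} \, ds = \frac{72}{\left(a + 1\right)^{5}},$$
and the integrand here is exactly the target integrand, so $I = \frac{72}{\left(a + 1\right)^{5}}$.

Setting $a = 1$:
$$I = \frac{9}{4}.$$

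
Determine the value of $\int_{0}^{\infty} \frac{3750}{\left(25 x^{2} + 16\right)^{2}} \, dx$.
$\frac{375 \pi}{128}$

Recall the elementary integral
$$J(a) = \int_{0}^{\infty} \frac{6}{a^{2} + x^{2}} \, dx = \frac{3 \pi}{a}.$$

Differentiating under the integral sign with respect to $a$,
$$\frac{dJ}{da} = \int_{0}^{\infty} - \frac{12 a}{\left(a^{2} + x^{2}\right)^{2}} \, dx = - \frac{3 \pi}{a^{2}},$$
so $\int_{0}^{\infty} \frac{6}{\left(a^{2} + x^{2}\right)^{2}} \, dx = \frac{3 \pi}{2 a^{3}}$.

Setting $a = \frac{4}{5}$:
$$I = \frac{375 \pi}{128}.$$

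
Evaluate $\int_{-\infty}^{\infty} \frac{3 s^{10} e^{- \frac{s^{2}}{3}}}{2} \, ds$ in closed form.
$\frac{688905 \sqrt{3} \sqrt{\pi}}{64}$

Consider the simpler parametrised integral
$$J(a) = \int_{-\infty}^{\infty} \frac{3 e^{- a s^{2}}}{2} \, ds = \frac{3 \sqrt{\pi}}{2 \sqrt{a}}.$$

Differentiating under the integral sign brings down a factor of $(-s^2)$:
$$\frac{dJ}{da} = \int_{-\infty}^{\infty} - \frac{3 s^{2} e^{- a s^{2}}}{2} \, ds = - \frac{3 \sqrt{\pi}}{4 a^{\frac{3}{2}}}.$$

Repeating $5$ times in total — each differentiation brings down another $(-s^2)$ — gives
$$\frac{d^{5}J}{da^{5}} = \int_{-\infty}^{\infty} - \frac{3 s^{10} e^{- a s^{2}}}{2} \, ds = - \frac{2835 \sqrt{\pi}}{64 a^{\frac{11}{2}}},$$
and the integrand here is $(-1)^{5}$ times the target integrand, so $I = (-1)^{5}\,\frac{d^{5}J}{da^{5}} = \frac{2835 \sqrt{\pi}}{64 a^{\frac{11}{2}}}$.

Setting $a = \frac{1}{3}$:
$$I = \frac{688905 \sqrt{3} \sqrt{\pi}}{64}.$$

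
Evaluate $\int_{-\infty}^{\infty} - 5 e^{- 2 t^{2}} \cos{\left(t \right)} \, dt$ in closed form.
$- \frac{5 \sqrt{2} \sqrt{\pi}}{2 e^{\frac{1}{8}}}$

Treat the cosine frequency as a parameter and define $I(b) = \int_{-\infty}^{\infty} - 5 e^{- 2 t^{2}} \cos{\left(b t \right)} \, dt$.

Differentiating under the integral sign,
$$I'(b) = \int_{-\infty}^{\infty} 5 t e^{- 2 t^{2}} \sin{\left(b t \right)} \, dt.$$

Integrate $\int_{-\infty}^{\infty} t \sin(b t)\, e^{- 2 t^{2}}\, dt$ by parts with $u = \sin(b t)$ and $dv = t\, e^{- 2 t^{2}}\, dt$, giving $v = - \frac{e^{- 2 t^{2}}}{4}$. The boundary term vanishes and
$$\int_{-\infty}^{\infty} t \sin(b t)\, e^{- 2 t^{2}}\, dt = \frac{b}{4} \int_{-\infty}^{\infty} \cos(b t)\, e^{- 2 t^{2}}\, dt,$$
so $I'(b) = - \frac{b}{4}\, I(b)$.

This is a separable first-order ODE; solving with the initial condition $I(0) = \int_{-\infty}^{\infty} - 5 e^{- 2 t^{2}}\,dt = - \frac{5 \sqrt{2} \sqrt{\pi}}{2}$ gives
$$I(b) = - \frac{5 \sqrt{2} \sqrt{\pi} e^{- \frac{b^{2}}{8}}}{2}.$$

Setting $b = 1$:
$$I = - \frac{5 \sqrt{2} \sqrt{\pi}}{2 e^{\frac{1}{8}}}.$$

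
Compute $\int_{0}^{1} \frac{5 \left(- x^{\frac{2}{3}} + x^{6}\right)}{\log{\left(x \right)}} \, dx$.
$\log{\left(\frac{4084101}{3125} \right)}$

Consider the one-parameter family: let $I(a) = \int_{0}^{1} \frac{5 \left(x^{6} - x^{a}\right)}{\log{\left(x \right)}} \, dx$.

Since $\dfrac{\partial}{\partial a}\,x^{a} = x^{a} \ln x$, the $\ln x$ in the denominator cancels and
$$\frac{dI}{da} = \int_{0}^{1} -5 x^{a} \, dx = -5 \left[\frac{x^{a+1}}{a+1}\right]_0^1 = - \frac{5}{a + 1}.$$

Integrating with respect to $a$ gives $I(a) = \log{\left(\frac{16807}{\left(a + 1\right)^{5}} \right)} + C$.

At $a = 6$ the integrand is identically $0$, so $I(6) = 0$. The closed form gives $0$, hence $C = 0$.

Setting $a = \frac{2}{3}$:
$$I = \log{\left(\frac{4084101}{3125} \right)}.$$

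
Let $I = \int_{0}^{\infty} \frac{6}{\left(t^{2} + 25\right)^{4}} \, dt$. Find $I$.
$\frac{3 \pi}{250000}$

Start from the standard arctangent integral
$$J(a) = \int_{0}^{\infty} \frac{6}{a^{2} + t^{2}} \, dt = \frac{3 \pi}{a}.$$

Differentiating under the integral sign with respect to $a$,
$$\frac{dJ}{da} = \int_{0}^{\infty} - \frac{12 a}{\left(a^{2} + t^{2}\right)^{2}} \, dt = - \frac{3 \pi}{a^{2}},$$
so $\int_{0}^{\infty} \frac{6}{\left(a^{2} + t^{2}\right)^{2}} \, dt = \frac{3 \pi}{2 a^{3}}$.

Repeating — each differentiation of $1/(t^2+a^2)^j$ produces $-2ja/(t^2+a^2)^{j+1}$ — and dividing through by $-2ja$ at each step yields, after $3$ differentiations in total,
$$\int_{0}^{\infty} \frac{6}{\left(a^{2} + t^{2}\right)^{4}} \, dt = \frac{15 \pi}{16 a^{7}}.$$

Setting $a = 5$:
$$I = \frac{3 \pi}{250000}.$$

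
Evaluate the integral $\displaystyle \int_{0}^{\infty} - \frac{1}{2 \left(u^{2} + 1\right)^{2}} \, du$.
$- \frac{\pi}{8}$

Recall the elementary integral
$$J(a) = \int_{0}^{\infty} - \frac{1}{2 \left(a^{2} + u^{2}\right)} \, du = - \frac{\pi}{4 a}.$$

Differentiating under the integral sign with respect to $a$,
$$\frac{dJ}{da} = \int_{0}^{\infty} \frac{a}{\left(a^{2} + u^{2}\right)^{2}} \, du = \frac{\pi}{4 a^{2}},$$
so $\int_{0}^{\infty} - \frac{1}{2 \left(a^{2} + u^{2}\right)^{2}} \, du = - \frac{\pi}{8 a^{3}}$.

Setting $a = 1$:
$$I = - \frac{\pi}{8}.$$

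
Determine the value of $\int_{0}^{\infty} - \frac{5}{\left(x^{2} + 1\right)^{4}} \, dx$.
$- \frac{25 \pi}{32}$

Begin with the known result
$$J(a) = \int_{0}^{\infty} - \frac{5}{a^{2} + x^{2}} \, dx = - \frac{5 \pi}{2 a}.$$

Differentiating under the integral sign with respect to $a$,
$$\frac{dJ}{da} = \int_{0}^{\infty} \frac{10 a}{\left(a^{2} + x^{2}\right)^{2}} \, dx = \frac{5 \pi}{2 a^{2}},$$
so $\int_{0}^{\infty} - \frac{5}{\left(a^{2} + x^{2}\right)^{2}} \, dx = - \frac{5 \pi}{4 a^{3}}$.

Repeating — each differentiation of $1/(x^2+a^2)^j$ produces $-2ja/(x^2+a^2)^{j+1}$ — and dividing through by $-2ja$ at each step yields, after $3$ differentiations in total,
$$\int_{0}^{\infty} - \frac{5}{\left(a^{2} + x^{2}\right)^{4}} \, dx = - \frac{25 \pi}{32 a^{7}}.$$

Setting $a = 1$:
$$I = - \frac{25 \pi}{32}.$$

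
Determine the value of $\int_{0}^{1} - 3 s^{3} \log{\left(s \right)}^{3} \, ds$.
$\frac{9}{128}$

Consider the simpler parametrised integral
$$J(a) = \int_{0}^{1} - 3 s^{a} \, ds = - \frac{3}{a + 1}.$$

Differentiating under the integral sign brings down a factor of $\ln s$:
$$\frac{dJ}{da} = \int_{0}^{1} - 3 s^{a} \log{\left(s \right)} \, ds = \frac{3}{\left(a + 1\right)^{2}}.$$

Repeating $3$ times in total — each differentiation brings down another $\ln s$ — gives
$$\frac{d^{3}J}{da^{3}} = \int_{0}^{1} - 3 s^{a} \log{\left(s \right)}^{3} \, ds = \frac{18}{\left(a + 1\right)^{4}},$$
and the integrand here is exactly the target integrand, so $I = \frac{18}{\left(a + 1\right)^{4}}$.

Setting $a = 3$:
$$I = \frac{9}{128}.$$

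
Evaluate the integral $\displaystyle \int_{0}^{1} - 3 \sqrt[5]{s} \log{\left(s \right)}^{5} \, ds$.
$\frac{78125}{648}$

Start from the elementary integral
$$J(a) = \int_{0}^{1} - 3 s^{a} \, ds = - \frac{3}{a + 1}.$$

Differentiating under the integral sign brings down a factor of $\ln s$:
$$\frac{dJ}{da} = \int_{0}^{1} - 3 s^{a} \log{\left(s \right)} \, ds = \frac{3}{\left(a + 1\right)^{2}}.$$

Repeating $5$ times in total — each differentiation brings down another $\ln s$ — gives
$$\frac{d^{5}J}{da^{5}} = \int_{0}^{1} - 3 s^{a} \log{\left(s \right)}^{5} \, ds = \frac{360}{\left(a + 1\right)^{6}},$$
and the integrand here is exactly the target integrand, so $I = \frac{360}{\left(a + 1\right)^{6}}$.

Setting $a = \frac{1}{5}$:
$$I = \frac{78125}{648}.$$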